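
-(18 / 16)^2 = -81 / 64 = -1.27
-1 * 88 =-88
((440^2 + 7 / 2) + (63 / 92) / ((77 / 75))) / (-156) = -65309139 / 52624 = -1241.05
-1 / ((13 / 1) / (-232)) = 232 / 13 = 17.85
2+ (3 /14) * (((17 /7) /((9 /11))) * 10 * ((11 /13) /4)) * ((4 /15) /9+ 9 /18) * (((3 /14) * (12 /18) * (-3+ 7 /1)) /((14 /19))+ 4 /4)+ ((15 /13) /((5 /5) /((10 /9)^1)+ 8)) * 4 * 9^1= 4759807555 /600038712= 7.93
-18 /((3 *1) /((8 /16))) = -3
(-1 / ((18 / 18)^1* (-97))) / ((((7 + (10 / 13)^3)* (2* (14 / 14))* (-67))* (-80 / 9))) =19773 / 17031539360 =0.00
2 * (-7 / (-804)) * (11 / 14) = 11 / 804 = 0.01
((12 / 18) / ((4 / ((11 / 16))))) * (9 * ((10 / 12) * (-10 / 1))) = -275 / 32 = -8.59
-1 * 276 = -276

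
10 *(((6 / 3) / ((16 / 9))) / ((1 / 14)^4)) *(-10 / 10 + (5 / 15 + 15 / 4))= 1332555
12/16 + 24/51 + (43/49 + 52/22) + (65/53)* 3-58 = -96853859/1942556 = -49.86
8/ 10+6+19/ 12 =503/ 60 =8.38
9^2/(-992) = -81/992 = -0.08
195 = 195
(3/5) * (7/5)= 21/25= 0.84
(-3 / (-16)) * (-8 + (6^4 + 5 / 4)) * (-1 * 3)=-46413 / 64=-725.20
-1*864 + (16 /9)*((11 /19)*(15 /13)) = -639344 /741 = -862.81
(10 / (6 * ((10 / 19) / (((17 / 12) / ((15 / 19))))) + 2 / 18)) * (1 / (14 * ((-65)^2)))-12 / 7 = -1047781947 / 611238355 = -1.71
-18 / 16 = -9 / 8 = -1.12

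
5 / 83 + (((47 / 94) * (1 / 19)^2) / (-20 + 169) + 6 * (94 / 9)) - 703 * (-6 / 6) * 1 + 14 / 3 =20636472833 / 26786922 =770.39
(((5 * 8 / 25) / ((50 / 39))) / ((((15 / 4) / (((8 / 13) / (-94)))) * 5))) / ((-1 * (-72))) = -8 / 1321875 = -0.00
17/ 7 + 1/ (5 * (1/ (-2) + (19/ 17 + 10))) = 30923/ 12635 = 2.45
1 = 1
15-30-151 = -166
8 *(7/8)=7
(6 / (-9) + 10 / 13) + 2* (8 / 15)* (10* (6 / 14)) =1276 / 273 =4.67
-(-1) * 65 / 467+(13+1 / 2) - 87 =-68519 / 934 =-73.36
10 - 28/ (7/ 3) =-2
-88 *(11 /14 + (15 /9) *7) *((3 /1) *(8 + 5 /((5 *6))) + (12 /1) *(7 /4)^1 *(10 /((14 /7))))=-425722 /3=-141907.33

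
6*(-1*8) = -48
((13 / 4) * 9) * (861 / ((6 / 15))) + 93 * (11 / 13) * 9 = 6621561 / 104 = 63668.86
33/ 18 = 11/ 6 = 1.83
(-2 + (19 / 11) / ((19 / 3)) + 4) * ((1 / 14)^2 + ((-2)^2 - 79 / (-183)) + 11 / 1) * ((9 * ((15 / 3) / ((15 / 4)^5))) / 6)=70871936 / 199739925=0.35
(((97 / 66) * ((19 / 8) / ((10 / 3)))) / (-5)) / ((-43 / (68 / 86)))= 31331 / 8135600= 0.00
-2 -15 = -17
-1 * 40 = -40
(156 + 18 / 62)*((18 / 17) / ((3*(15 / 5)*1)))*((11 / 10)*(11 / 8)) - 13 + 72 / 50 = 16.25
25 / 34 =0.74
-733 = -733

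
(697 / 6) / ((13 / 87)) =777.42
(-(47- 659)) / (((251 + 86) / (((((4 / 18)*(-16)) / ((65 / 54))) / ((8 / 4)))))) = -58752 / 21905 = -2.68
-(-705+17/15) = 10558/15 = 703.87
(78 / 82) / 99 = 13 / 1353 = 0.01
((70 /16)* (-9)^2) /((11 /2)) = 2835 /44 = 64.43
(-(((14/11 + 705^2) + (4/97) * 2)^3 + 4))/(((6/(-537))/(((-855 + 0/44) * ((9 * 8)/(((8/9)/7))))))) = -12942963227545547173842895623448695/2429535526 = -5327340592073954786797753.00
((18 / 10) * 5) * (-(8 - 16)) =72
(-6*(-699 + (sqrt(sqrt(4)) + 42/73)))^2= 93581311788/5329 - 3670920*sqrt(2)/73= 17489648.12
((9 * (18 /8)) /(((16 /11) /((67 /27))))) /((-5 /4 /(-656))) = 90651 /5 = 18130.20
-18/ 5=-3.60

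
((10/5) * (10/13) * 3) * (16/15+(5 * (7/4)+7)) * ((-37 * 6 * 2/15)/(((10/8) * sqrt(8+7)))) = -597328 * sqrt(15)/4875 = -474.55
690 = 690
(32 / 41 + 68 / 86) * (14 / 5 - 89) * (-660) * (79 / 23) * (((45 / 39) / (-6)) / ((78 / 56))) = -290492448400 / 6852781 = -42390.45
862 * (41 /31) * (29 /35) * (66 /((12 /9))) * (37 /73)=1877137317 /79205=23699.73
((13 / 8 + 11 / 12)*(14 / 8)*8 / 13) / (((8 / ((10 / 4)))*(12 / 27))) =6405 / 3328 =1.92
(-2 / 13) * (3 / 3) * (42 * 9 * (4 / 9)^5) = -1.01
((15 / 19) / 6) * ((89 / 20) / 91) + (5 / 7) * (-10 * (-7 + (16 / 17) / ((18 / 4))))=48.51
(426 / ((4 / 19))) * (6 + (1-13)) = -12141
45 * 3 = 135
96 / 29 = 3.31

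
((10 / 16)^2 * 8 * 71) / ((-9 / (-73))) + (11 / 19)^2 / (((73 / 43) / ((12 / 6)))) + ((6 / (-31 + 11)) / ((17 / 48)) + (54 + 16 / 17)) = 299036651363 / 161280360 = 1854.14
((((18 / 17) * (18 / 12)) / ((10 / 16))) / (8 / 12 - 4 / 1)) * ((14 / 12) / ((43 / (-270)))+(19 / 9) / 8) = 196767 / 36550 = 5.38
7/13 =0.54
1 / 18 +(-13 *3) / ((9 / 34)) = -2651 / 18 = -147.28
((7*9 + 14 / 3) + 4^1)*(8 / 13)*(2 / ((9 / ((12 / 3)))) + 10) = 168560 / 351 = 480.23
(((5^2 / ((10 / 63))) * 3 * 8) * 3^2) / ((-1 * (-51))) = 11340 / 17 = 667.06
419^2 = 175561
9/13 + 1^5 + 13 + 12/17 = 3403/221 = 15.40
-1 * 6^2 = -36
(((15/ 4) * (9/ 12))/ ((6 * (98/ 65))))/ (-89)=-975/ 279104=-0.00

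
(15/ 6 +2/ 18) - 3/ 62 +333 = 93622/ 279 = 335.56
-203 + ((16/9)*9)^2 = 53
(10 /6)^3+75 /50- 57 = -2747 /54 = -50.87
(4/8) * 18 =9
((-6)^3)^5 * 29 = -13635364552704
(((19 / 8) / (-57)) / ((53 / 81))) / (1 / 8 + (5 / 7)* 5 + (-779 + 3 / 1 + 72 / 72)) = 189 / 2289229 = 0.00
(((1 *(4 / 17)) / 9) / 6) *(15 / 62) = 5 / 4743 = 0.00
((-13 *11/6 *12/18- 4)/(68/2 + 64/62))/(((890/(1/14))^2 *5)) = -5549/7587145692000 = -0.00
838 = 838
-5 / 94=-0.05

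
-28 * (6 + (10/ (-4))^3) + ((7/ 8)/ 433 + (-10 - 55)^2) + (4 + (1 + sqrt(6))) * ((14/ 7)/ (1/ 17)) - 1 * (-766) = 34 * sqrt(6) + 18811259/ 3464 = 5513.78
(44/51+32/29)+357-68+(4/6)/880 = 63116551/216920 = 290.97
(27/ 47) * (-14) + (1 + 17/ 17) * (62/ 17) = -598/ 799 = -0.75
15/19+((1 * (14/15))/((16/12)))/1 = 283/190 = 1.49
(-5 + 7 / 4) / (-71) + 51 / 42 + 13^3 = 4370141 / 1988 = 2198.26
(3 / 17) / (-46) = -3 / 782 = -0.00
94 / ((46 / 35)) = 1645 / 23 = 71.52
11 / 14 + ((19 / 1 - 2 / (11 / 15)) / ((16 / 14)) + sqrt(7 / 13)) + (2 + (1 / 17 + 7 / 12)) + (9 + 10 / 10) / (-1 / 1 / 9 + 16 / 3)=sqrt(91) / 13 + 28912957 / 1476552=20.32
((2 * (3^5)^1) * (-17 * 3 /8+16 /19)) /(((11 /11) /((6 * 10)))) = -161339.21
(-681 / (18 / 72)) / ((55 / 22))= -5448 / 5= -1089.60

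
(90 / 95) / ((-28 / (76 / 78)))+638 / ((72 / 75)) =725689 / 1092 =664.55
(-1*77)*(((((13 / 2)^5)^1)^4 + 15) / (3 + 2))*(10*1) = -1463382210665822767892957 / 524288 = -2791180058795590911.66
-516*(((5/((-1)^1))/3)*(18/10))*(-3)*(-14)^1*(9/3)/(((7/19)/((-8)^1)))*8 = -33882624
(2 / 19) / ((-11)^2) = 2 / 2299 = 0.00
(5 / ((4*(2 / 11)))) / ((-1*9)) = -55 / 72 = -0.76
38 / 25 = 1.52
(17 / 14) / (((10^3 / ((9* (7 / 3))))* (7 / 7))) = 51 / 2000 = 0.03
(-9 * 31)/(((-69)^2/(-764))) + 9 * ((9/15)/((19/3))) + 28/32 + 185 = 231.50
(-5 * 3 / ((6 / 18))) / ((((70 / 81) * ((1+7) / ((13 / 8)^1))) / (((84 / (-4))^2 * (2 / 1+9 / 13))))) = -1607445 / 128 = -12558.16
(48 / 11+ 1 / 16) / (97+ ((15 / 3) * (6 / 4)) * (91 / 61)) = 0.04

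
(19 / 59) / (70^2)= 0.00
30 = 30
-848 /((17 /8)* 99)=-6784 /1683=-4.03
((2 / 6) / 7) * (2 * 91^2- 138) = 16424 / 21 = 782.10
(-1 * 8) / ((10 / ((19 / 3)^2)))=-1444 / 45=-32.09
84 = 84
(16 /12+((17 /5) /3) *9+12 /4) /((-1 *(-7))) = 218 /105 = 2.08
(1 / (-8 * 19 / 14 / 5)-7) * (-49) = 27783 / 76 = 365.57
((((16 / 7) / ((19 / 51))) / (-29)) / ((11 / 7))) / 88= -102 / 66671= -0.00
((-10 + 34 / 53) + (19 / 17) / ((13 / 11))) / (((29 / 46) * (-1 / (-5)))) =-22663970 / 339677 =-66.72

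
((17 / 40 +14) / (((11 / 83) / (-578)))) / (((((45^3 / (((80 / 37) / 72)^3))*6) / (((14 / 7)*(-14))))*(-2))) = -193766986 / 4441648360545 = -0.00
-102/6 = -17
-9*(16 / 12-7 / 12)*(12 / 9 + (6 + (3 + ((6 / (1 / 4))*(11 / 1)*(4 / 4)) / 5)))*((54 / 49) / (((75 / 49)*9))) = -34.09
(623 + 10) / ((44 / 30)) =9495 / 22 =431.59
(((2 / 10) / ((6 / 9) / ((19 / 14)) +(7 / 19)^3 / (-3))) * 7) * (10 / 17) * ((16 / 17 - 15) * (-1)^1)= 3278602 / 134385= 24.40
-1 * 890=-890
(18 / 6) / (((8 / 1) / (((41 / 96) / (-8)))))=-41 / 2048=-0.02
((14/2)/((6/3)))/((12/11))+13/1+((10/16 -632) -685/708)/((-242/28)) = 15312629/171336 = 89.37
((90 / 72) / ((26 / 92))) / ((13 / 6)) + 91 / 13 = 1528 / 169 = 9.04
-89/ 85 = -1.05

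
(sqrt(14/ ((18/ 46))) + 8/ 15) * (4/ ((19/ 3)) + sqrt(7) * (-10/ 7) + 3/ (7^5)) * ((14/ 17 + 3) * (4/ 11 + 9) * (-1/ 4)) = -1339 * (8 + 5 * sqrt(322)) * (201741-456190 * sqrt(7))/ 716583252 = 183.56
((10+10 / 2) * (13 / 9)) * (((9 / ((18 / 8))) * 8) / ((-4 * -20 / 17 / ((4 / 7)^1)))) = 1768 / 21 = 84.19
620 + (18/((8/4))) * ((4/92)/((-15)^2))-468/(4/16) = -719899/575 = -1252.00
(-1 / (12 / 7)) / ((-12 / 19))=133 / 144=0.92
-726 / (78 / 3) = -363 / 13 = -27.92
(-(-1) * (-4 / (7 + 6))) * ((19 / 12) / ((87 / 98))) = -1862 / 3393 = -0.55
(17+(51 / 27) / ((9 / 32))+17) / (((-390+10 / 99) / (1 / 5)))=-18139 / 868500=-0.02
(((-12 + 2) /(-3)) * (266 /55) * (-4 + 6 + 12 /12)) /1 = 532 /11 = 48.36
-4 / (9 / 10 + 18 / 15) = -40 / 21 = -1.90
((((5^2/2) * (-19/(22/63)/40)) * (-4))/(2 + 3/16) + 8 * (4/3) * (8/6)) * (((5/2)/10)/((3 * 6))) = 2243/3564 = 0.63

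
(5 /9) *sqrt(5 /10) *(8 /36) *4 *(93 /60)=31 *sqrt(2) /81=0.54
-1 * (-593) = 593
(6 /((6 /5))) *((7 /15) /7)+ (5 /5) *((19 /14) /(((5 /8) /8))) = 1859 /105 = 17.70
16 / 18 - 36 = -316 / 9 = -35.11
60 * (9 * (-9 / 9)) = -540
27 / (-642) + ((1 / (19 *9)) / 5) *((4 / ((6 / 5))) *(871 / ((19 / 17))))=6249673 / 2085858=3.00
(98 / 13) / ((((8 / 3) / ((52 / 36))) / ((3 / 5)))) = 49 / 20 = 2.45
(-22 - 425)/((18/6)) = -149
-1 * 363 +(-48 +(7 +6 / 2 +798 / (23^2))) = -211331 / 529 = -399.49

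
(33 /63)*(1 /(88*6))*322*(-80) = -230 /9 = -25.56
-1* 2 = -2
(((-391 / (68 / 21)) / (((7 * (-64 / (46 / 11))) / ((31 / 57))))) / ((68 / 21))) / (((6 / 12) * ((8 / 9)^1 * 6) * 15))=344379 / 72765440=0.00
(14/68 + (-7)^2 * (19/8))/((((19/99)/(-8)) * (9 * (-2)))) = 174405/646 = 269.98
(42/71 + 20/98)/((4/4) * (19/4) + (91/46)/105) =3819840/22895299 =0.17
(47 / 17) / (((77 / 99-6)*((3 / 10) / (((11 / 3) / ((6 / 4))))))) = -220 / 51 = -4.31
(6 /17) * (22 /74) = 66 /629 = 0.10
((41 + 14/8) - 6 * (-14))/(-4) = -31.69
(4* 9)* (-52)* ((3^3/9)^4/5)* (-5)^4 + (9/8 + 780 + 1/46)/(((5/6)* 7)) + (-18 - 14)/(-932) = -2031475363753/107180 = -18953866.05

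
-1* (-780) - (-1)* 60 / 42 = 5470 / 7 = 781.43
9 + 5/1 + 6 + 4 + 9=33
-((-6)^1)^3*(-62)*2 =-26784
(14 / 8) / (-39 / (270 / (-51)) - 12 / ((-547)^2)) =31416945 / 132249658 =0.24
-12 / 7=-1.71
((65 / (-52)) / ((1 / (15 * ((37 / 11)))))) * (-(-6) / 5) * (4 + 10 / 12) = -16095 / 44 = -365.80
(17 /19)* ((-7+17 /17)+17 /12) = -935 /228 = -4.10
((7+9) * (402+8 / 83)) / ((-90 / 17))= -4538864 / 3735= -1215.22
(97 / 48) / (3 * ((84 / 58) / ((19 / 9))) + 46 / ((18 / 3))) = 53447 / 257200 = 0.21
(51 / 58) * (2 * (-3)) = -153 / 29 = -5.28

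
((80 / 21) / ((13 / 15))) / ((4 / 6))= 600 / 91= 6.59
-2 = -2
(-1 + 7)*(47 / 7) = 282 / 7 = 40.29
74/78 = 37/39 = 0.95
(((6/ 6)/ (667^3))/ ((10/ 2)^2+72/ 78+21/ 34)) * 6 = 2652/ 3481068236953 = 0.00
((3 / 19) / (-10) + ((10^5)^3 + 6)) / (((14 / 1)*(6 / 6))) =190000000000001137 / 2660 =71428571428571.86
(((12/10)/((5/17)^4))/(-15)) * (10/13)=-334084/40625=-8.22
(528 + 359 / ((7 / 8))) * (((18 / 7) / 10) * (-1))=-59112 / 245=-241.27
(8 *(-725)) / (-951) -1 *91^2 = -7869431 / 951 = -8274.90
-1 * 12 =-12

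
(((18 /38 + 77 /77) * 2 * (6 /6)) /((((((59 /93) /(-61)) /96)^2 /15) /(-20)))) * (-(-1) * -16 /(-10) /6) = -1328758474014720 /66139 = -20090392567.39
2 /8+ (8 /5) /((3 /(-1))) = -17 /60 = -0.28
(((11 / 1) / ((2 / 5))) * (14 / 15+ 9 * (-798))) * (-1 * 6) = 1184876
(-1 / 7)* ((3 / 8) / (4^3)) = -3 / 3584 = -0.00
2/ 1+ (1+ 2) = 5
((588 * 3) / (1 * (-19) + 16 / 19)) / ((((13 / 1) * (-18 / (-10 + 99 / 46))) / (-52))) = 1344364 / 7935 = 169.42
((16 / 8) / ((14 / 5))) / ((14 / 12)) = 30 / 49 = 0.61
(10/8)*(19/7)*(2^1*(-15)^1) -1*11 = -112.79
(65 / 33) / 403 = 5 / 1023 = 0.00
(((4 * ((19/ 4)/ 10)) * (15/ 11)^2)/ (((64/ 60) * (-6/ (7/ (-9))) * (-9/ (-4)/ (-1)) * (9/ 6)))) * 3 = -3325/ 8712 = -0.38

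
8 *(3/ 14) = 12/ 7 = 1.71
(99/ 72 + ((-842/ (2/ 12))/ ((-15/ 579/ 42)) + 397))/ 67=122249.27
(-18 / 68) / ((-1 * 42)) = 3 / 476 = 0.01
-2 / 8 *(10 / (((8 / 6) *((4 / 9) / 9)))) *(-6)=3645 / 16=227.81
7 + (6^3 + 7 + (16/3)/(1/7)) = 802/3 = 267.33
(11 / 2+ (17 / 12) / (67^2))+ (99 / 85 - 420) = -1892569933 / 4578780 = -413.33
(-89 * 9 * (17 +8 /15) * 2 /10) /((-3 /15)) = 70221 /5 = 14044.20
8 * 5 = 40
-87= -87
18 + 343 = 361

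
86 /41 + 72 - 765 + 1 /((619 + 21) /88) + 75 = -2019709 /3280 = -615.76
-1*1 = -1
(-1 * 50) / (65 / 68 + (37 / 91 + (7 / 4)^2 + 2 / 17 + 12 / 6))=-7.64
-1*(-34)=34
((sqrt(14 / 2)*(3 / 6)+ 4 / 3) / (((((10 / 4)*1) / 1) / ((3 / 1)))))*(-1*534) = -4272 / 5 - 1602*sqrt(7) / 5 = -1702.10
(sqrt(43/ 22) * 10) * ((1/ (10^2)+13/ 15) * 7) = 85.79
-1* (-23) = 23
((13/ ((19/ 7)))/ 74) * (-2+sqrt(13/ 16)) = -91/ 703+91 * sqrt(13)/ 5624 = -0.07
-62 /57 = -1.09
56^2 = 3136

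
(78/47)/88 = 39/2068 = 0.02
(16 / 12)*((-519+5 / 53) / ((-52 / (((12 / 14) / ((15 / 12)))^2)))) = 5280384 / 844025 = 6.26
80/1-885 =-805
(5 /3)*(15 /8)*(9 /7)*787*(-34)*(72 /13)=-54184950 /91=-595439.01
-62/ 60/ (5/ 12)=-62/ 25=-2.48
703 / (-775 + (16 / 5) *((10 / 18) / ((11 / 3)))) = -23199 / 25559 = -0.91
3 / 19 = 0.16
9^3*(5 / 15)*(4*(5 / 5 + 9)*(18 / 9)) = 19440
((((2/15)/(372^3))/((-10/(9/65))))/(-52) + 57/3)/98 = 27549763488001/142098780096000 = 0.19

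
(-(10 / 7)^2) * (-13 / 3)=1300 / 147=8.84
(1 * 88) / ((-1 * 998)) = -44 / 499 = -0.09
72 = 72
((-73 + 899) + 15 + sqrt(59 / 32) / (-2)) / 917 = 841 / 917 -sqrt(118) / 14672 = 0.92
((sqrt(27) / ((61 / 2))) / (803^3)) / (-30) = -sqrt(3) / 157923396235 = -0.00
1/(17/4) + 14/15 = 298/255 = 1.17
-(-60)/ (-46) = -30/ 23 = -1.30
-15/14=-1.07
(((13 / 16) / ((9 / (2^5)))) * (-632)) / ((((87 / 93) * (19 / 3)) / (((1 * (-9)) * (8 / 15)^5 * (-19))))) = -16691757056 / 7340625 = -2273.89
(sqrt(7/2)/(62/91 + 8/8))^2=57967/46818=1.24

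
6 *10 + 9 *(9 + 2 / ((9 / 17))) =175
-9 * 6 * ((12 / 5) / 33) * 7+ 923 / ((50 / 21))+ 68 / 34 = 199193 / 550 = 362.17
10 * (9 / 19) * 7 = 630 / 19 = 33.16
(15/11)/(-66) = -5/242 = -0.02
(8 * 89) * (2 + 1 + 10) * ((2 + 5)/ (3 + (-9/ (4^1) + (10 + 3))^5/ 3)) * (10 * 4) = 7961640960/ 147017659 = 54.15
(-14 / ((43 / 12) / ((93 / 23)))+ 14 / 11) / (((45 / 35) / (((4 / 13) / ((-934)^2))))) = -1106126 / 277593057027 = -0.00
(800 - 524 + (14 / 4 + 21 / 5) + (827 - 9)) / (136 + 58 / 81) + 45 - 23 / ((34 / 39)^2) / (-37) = 15949279629 / 296035705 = 53.88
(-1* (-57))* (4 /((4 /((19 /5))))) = 216.60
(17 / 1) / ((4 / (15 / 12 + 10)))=765 / 16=47.81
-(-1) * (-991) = -991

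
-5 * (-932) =4660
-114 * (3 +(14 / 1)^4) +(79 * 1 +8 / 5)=-21898427 / 5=-4379685.40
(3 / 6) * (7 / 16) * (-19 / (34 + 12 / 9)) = -399 / 3392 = -0.12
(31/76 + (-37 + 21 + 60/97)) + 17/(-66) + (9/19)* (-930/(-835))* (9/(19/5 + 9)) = -4829804647/325016736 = -14.86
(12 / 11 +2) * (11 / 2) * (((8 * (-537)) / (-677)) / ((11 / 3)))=219096 / 7447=29.42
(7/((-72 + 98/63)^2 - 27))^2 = 321489/159815253361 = 0.00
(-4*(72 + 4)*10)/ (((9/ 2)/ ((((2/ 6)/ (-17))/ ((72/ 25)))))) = 19000/ 4131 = 4.60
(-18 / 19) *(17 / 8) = -2.01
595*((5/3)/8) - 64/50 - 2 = 72407/600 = 120.68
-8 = -8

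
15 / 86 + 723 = 723.17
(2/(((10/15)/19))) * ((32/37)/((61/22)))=40128/2257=17.78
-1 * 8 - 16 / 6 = -32 / 3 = -10.67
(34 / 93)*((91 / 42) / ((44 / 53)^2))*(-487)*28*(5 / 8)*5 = -52906742525 / 1080288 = -48974.66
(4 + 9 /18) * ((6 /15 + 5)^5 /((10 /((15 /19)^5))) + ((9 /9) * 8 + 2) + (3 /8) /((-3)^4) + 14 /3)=415806503963 /594263760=699.70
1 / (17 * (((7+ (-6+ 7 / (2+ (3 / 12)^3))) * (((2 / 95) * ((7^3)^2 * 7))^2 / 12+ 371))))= 0.00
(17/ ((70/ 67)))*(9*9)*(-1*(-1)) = 92259/ 70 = 1317.99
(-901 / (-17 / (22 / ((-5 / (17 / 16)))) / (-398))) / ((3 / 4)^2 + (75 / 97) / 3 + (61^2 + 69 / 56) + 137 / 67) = 358901373908 / 13557267575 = 26.47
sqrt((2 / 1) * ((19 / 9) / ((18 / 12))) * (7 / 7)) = 2 * sqrt(57) / 9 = 1.68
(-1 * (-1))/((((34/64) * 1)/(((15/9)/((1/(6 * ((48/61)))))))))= 15360/1037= 14.81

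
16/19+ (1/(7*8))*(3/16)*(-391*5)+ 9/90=-476983/85120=-5.60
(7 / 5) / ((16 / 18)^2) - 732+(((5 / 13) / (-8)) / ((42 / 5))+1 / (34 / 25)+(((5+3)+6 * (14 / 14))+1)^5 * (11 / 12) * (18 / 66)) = 280857357107 / 1485120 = 189114.25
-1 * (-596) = 596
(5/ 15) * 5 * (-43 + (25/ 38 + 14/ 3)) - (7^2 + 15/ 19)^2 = -16516513/ 6498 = -2541.78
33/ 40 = 0.82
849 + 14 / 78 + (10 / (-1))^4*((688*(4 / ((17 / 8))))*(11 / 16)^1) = 5903603006 / 663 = 8904378.59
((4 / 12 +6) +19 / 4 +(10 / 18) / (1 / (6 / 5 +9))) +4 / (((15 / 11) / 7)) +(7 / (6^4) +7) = 286991 / 6480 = 44.29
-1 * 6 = -6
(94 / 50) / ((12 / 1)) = 47 / 300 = 0.16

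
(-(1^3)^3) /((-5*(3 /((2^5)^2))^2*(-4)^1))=-262144 /45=-5825.42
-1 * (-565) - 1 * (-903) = 1468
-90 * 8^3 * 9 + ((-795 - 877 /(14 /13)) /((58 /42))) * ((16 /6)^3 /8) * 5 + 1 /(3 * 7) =-782928073 /1827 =-428532.06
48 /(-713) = -0.07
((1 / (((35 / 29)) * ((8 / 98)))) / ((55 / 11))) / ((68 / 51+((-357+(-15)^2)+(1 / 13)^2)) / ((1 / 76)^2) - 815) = -3549 / 1320842500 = -0.00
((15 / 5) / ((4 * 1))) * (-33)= -99 / 4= -24.75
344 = 344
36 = 36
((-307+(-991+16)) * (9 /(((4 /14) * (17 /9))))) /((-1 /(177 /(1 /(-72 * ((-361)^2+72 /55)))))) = -1952897213094408 /55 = -35507222056261.96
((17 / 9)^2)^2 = 83521 / 6561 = 12.73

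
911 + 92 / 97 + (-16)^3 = -308853 / 97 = -3184.05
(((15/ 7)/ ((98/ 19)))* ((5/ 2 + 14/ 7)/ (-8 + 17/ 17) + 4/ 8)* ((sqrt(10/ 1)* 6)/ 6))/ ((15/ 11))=-209* sqrt(10)/ 4802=-0.14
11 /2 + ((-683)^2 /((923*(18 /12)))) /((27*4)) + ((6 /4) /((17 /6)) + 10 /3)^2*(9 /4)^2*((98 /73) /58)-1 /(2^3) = 7496507628637 /731855605104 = 10.24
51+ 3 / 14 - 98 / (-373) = 51.48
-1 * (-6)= 6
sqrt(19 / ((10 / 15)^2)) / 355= 3* sqrt(19) / 710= 0.02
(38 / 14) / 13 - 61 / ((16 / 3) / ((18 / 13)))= -11377 / 728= -15.63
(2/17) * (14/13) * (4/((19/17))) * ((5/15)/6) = 56/2223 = 0.03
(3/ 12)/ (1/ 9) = 9/ 4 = 2.25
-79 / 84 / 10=-79 / 840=-0.09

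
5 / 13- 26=-333 / 13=-25.62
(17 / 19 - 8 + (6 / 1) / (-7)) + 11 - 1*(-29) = 4261 / 133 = 32.04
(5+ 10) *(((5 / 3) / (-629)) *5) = -125 / 629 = -0.20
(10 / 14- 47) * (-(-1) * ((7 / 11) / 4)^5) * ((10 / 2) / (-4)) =972405 / 164916224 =0.01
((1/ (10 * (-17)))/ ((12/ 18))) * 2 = -0.02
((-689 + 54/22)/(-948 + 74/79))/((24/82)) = 3057616/1234497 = 2.48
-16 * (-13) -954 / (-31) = 7402 / 31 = 238.77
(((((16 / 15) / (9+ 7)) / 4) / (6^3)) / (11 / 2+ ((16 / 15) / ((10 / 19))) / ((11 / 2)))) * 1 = 55 / 4183056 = 0.00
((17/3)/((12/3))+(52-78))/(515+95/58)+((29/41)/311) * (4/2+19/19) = -18688615/458500458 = -0.04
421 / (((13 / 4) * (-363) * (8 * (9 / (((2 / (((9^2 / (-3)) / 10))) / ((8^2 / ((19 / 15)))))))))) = 7999 / 110084832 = 0.00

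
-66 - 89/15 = -71.93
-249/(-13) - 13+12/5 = 556/65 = 8.55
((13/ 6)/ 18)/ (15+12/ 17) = 0.01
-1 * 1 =-1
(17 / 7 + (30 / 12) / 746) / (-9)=-25399 / 93996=-0.27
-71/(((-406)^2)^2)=-71/27170906896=-0.00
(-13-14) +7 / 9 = -236 / 9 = -26.22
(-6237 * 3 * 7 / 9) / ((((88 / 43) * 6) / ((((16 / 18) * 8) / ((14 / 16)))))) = -9632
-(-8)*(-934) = -7472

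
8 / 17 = 0.47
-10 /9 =-1.11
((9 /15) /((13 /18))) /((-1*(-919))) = 54 /59735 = 0.00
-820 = -820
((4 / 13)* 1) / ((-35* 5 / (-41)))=164 / 2275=0.07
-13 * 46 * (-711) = 425178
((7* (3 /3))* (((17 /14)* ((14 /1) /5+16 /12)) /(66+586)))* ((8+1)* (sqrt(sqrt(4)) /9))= 527* sqrt(2) /9780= 0.08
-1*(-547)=547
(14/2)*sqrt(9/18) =7*sqrt(2)/2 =4.95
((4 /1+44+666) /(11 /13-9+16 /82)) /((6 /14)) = -63427 /303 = -209.33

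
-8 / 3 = -2.67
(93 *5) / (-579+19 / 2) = -930 / 1139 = -0.82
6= 6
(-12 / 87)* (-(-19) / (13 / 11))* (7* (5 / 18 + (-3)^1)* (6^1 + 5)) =464.81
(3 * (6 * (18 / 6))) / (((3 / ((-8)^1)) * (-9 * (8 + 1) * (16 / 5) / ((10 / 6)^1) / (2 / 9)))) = 50 / 243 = 0.21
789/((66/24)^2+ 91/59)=248272/2865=86.66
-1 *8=-8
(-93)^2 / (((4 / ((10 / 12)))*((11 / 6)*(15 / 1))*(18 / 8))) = 961 / 33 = 29.12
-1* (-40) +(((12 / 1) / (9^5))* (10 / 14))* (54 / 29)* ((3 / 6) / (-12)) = 17758435 / 443961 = 40.00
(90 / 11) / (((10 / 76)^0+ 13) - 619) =-18 / 1331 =-0.01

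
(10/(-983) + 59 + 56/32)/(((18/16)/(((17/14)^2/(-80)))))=-69021581/69360480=-1.00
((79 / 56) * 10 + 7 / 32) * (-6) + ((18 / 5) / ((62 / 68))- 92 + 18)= -2708281 / 17360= -156.01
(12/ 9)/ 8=1/ 6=0.17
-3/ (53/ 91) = -273/ 53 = -5.15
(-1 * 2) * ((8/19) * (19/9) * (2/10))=-16/45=-0.36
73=73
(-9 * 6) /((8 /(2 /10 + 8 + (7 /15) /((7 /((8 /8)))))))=-279 /5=-55.80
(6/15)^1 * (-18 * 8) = -288/5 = -57.60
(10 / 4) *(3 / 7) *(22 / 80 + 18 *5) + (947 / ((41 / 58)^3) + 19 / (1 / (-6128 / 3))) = -834433364581 / 23157456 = -36033.03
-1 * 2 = -2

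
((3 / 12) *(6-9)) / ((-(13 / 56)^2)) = 2352 / 169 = 13.92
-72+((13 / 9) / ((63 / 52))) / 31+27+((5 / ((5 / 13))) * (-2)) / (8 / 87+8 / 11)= -75495535 / 984312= -76.70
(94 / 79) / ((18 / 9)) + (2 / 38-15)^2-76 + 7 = 4420980 / 28519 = 155.02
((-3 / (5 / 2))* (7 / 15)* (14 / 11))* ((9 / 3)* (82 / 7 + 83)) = -55692 / 275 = -202.52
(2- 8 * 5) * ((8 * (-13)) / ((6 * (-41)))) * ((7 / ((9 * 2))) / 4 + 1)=-19513 / 1107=-17.63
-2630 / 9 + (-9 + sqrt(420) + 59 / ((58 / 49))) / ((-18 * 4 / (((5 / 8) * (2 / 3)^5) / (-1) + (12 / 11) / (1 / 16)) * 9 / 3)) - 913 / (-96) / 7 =-295.80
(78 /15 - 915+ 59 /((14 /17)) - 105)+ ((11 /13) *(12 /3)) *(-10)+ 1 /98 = -3111723 /3185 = -976.99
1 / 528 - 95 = -50159 / 528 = -95.00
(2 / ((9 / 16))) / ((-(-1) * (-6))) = -16 / 27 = -0.59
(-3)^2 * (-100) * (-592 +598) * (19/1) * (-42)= 4309200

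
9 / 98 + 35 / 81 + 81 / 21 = 34777 / 7938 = 4.38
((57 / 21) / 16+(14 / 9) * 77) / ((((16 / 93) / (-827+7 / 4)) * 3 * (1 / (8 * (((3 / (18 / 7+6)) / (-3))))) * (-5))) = -12372534217 / 345600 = -35800.16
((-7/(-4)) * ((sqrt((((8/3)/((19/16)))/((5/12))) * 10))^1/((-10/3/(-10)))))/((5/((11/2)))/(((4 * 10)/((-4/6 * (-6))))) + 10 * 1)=616 * sqrt(19)/703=3.82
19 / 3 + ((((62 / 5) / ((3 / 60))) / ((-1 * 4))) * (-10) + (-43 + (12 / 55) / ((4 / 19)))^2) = 21664567 / 9075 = 2387.28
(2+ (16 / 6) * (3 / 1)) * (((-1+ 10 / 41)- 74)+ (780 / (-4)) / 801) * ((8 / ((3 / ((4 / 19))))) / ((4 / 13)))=-1368.41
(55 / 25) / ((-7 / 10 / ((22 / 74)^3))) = -29282 / 354571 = -0.08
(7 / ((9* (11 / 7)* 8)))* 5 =245 / 792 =0.31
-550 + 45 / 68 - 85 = -43135 / 68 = -634.34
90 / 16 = 45 / 8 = 5.62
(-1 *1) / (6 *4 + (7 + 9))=-1 / 40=-0.02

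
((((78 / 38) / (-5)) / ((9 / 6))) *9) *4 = -9.85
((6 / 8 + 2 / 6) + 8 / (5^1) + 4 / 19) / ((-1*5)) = -3299 / 5700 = -0.58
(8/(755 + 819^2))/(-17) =-2/2853943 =-0.00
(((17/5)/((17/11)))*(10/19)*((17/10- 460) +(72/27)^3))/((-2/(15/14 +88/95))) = 3466935967/6822900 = 508.13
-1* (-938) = 938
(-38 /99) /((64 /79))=-1501 /3168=-0.47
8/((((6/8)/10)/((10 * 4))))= 12800/3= 4266.67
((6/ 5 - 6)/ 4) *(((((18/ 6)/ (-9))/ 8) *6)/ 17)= 3/ 170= 0.02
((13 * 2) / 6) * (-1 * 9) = -39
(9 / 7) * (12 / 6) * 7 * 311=5598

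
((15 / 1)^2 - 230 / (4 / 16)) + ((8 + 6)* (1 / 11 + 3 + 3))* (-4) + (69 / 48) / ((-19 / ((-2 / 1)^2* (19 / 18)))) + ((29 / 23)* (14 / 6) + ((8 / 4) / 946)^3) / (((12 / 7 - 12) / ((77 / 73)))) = -3617040185211193 / 3488953524408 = -1036.71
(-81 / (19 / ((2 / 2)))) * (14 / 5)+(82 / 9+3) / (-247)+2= -110993 / 11115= -9.99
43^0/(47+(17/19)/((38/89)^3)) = 0.02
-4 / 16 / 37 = -0.01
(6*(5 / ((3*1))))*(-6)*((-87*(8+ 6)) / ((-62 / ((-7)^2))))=-1790460 / 31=-57756.77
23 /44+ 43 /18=1153 /396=2.91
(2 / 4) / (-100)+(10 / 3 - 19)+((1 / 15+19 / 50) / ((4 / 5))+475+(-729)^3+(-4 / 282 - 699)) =-2731316133299 / 7050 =-387420728.13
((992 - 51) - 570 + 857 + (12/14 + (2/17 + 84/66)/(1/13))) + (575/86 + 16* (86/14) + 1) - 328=115377517/112574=1024.90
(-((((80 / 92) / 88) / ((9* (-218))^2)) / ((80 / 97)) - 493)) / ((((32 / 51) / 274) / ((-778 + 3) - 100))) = -31310713651485638125 / 166213859328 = -188376070.31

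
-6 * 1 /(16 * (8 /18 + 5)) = -27 /392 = -0.07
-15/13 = -1.15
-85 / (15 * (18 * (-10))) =17 / 540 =0.03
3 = 3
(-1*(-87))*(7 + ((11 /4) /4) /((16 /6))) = 80823 /128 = 631.43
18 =18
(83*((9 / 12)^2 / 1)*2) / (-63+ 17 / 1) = -747 / 368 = -2.03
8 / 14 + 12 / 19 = 160 / 133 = 1.20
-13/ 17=-0.76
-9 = -9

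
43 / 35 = 1.23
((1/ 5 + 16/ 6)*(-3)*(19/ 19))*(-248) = 10664/ 5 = 2132.80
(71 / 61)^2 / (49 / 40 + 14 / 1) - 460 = -1042199300 / 2266089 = -459.91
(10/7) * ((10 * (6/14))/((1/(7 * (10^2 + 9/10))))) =30270/7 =4324.29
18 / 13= 1.38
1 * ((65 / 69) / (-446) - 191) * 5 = -29389495 / 30774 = -955.01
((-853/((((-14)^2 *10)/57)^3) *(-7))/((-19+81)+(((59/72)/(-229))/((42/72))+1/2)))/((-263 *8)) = -108525135123/97165040526848000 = -0.00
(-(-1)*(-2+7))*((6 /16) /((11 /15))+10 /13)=7325 /1144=6.40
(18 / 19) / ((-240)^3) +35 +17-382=-330.00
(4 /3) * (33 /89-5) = -6.17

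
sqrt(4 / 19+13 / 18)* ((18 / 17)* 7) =21* sqrt(12122) / 323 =7.16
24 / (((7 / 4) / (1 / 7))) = 96 / 49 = 1.96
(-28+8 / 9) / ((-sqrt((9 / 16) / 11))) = 976 * sqrt(11) / 27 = 119.89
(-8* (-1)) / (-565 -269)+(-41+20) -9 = -30.01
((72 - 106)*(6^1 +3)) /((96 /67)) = -3417 /16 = -213.56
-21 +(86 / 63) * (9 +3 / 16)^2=12061 / 128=94.23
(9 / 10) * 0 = 0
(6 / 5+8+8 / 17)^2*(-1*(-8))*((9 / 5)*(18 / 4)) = 218921616 / 36125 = 6060.11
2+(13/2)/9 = 49/18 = 2.72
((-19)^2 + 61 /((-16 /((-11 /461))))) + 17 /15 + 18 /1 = 42068017 /110640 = 380.22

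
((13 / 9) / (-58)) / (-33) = 13 / 17226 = 0.00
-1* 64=-64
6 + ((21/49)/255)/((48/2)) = 85681/14280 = 6.00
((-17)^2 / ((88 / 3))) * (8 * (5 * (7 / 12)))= 10115 / 44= 229.89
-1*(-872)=872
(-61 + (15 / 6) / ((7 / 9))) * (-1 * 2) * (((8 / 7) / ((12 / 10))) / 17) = 16180 / 2499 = 6.47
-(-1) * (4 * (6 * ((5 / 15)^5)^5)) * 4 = 32 / 282429536481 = 0.00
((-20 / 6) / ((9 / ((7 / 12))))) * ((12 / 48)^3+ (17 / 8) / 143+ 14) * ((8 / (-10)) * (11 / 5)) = 898849 / 168480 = 5.34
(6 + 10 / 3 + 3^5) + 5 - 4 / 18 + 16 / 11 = 25598 / 99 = 258.57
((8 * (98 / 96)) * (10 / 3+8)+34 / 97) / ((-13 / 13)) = -81107 / 873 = -92.91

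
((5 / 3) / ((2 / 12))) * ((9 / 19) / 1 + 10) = 1990 / 19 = 104.74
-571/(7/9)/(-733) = 5139/5131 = 1.00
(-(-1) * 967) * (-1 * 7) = -6769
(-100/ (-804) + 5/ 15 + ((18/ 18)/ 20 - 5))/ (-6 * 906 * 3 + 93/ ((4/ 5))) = 18059/ 65090835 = 0.00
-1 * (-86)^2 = -7396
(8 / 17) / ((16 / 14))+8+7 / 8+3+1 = 1807 / 136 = 13.29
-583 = -583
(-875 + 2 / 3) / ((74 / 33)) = -28853 / 74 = -389.91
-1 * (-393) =393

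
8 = 8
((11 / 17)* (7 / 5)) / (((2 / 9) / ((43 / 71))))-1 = 17729 / 12070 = 1.47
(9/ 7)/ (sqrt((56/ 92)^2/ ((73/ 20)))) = 207 * sqrt(365)/ 980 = 4.04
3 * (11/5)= 33/5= 6.60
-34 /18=-17 /9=-1.89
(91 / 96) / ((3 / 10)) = 455 / 144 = 3.16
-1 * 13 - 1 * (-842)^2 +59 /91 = -64516848 /91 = -708976.35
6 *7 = 42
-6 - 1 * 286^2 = -81802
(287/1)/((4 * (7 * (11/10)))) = 205/22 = 9.32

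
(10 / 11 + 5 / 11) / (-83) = -15 / 913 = -0.02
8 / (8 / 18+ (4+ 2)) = 36 / 29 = 1.24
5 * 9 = 45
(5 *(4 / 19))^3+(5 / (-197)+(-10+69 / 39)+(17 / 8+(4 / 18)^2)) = -4.92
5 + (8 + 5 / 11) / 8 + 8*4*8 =23061 / 88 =262.06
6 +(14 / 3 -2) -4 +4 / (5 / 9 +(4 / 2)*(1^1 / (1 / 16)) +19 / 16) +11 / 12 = 5.70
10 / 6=5 / 3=1.67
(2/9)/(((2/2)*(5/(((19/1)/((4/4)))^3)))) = 13718/45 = 304.84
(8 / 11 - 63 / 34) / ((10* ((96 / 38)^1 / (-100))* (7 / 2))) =39995 / 31416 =1.27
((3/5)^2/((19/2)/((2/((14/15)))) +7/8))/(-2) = -108/3185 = -0.03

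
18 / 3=6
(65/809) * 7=455/809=0.56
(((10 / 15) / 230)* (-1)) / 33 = -1 / 11385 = -0.00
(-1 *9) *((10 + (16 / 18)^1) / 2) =-49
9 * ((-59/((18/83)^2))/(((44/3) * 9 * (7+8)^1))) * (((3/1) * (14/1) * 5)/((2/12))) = -2845157/396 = -7184.74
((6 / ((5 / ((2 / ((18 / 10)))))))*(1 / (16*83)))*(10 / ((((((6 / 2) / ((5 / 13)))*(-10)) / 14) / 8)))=-140 / 9711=-0.01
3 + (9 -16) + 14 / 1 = 10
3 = 3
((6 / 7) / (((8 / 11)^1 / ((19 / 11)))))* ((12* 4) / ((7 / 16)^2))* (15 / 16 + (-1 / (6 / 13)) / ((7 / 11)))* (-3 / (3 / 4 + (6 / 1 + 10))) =36290304 / 160867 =225.59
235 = 235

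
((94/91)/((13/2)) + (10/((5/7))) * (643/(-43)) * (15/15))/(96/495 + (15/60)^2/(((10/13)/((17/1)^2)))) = -11237193792/1271775869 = -8.84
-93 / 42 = -31 / 14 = -2.21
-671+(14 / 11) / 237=-1749283 / 2607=-670.99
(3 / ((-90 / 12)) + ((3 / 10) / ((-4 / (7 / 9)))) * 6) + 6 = 21 / 4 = 5.25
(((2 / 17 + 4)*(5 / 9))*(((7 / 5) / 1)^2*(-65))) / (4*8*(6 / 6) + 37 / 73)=-465010 / 51867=-8.97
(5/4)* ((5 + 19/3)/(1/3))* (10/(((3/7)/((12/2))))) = 5950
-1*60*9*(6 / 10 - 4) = 1836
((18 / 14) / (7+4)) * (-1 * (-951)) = 8559 / 77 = 111.16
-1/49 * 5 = -5/49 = -0.10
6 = 6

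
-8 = -8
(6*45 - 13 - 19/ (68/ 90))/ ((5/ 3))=23649/ 170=139.11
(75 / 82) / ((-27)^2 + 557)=75 / 105452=0.00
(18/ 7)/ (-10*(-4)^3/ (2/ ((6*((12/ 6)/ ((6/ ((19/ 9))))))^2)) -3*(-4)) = 729/ 1620682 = 0.00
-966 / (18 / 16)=-2576 / 3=-858.67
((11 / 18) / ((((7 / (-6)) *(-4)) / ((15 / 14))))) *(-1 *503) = -27665 / 392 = -70.57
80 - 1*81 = -1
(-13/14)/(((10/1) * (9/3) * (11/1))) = -13/4620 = -0.00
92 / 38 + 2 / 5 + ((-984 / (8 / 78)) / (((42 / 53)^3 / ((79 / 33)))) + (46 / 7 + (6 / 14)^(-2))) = -595341114061 / 12903660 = -46137.38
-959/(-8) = 959/8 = 119.88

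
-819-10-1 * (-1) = -828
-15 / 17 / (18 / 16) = -0.78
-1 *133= -133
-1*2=-2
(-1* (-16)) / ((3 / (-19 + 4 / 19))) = -1904 / 19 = -100.21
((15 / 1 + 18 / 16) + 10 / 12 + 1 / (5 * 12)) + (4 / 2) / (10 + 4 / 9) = 17.17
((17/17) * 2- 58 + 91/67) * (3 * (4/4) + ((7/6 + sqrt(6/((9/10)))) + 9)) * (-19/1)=139118 * sqrt(15)/201 + 5495161/402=16350.16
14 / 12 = 7 / 6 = 1.17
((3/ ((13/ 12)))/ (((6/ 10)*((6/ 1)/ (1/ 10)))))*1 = 1/ 13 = 0.08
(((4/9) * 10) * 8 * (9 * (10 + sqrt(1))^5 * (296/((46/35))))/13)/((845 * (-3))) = -352203.78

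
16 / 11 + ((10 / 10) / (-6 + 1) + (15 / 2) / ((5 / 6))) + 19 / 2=2173 / 110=19.75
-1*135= -135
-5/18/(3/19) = -95/54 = -1.76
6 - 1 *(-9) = 15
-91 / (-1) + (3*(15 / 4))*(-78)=-1573 / 2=-786.50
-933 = -933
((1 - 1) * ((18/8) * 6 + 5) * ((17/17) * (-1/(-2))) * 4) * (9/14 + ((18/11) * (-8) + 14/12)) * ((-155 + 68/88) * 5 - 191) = 0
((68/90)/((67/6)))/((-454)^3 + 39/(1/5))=-68/94044351345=-0.00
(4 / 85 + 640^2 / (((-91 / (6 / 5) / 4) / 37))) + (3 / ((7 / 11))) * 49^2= -6095768771 / 7735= -788076.12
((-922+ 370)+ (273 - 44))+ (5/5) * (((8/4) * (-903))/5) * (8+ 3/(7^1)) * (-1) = 13607/5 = 2721.40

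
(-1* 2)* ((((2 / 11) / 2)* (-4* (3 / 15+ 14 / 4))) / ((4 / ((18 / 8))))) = 333 / 220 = 1.51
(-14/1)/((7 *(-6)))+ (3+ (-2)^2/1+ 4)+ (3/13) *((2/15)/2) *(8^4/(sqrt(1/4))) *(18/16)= 29858/195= 153.12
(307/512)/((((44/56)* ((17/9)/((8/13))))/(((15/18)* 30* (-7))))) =-3384675/77792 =-43.51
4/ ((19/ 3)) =12/ 19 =0.63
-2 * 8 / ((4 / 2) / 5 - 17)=80 / 83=0.96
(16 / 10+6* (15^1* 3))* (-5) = -1358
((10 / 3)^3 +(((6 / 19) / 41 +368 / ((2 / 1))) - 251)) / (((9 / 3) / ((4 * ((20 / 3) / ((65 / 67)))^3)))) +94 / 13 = -48483764861794 / 3742969581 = -12953.29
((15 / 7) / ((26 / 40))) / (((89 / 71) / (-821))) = -17487300 / 8099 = -2159.19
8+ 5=13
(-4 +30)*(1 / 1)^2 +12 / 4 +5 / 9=266 / 9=29.56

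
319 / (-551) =-11 / 19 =-0.58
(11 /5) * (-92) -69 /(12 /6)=-2369 /10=-236.90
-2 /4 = -1 /2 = -0.50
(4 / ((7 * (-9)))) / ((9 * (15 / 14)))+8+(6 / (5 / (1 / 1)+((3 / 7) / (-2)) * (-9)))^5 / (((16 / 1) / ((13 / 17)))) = 8.02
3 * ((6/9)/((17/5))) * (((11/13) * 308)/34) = 16940/3757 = 4.51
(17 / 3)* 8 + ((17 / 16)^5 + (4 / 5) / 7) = 5152889657 / 110100480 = 46.80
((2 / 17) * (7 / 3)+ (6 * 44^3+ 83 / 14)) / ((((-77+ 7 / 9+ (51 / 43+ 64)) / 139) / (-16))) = 52348863797880 / 508249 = 102998459.02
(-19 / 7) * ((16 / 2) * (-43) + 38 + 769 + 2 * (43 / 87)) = -766973 / 609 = -1259.40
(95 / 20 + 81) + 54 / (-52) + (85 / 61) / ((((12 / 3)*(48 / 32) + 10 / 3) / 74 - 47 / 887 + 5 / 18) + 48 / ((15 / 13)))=1959324584065 / 23120305156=84.74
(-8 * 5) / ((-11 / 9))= 32.73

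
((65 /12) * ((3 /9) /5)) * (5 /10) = 13 /72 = 0.18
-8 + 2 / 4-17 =-49 / 2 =-24.50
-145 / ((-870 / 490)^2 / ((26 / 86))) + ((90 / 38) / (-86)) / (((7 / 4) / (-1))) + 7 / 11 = -217616092 / 16419249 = -13.25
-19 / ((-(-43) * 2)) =-19 / 86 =-0.22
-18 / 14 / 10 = -9 / 70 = -0.13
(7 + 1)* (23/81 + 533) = 345568/81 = 4266.27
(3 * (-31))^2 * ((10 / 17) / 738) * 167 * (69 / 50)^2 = 764078607 / 348500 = 2192.48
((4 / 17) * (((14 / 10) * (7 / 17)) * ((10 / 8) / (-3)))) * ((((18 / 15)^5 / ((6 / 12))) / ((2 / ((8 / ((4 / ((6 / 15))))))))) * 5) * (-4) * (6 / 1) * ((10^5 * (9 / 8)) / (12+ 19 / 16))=7023034368 / 60979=115171.36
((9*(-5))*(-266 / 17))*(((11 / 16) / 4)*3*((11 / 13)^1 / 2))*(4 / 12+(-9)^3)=-791534205 / 7072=-111925.09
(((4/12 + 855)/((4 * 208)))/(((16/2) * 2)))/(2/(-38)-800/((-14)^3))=8361311/31090176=0.27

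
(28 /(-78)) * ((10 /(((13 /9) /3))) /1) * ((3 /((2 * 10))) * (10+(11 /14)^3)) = -776817 /66248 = -11.73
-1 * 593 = -593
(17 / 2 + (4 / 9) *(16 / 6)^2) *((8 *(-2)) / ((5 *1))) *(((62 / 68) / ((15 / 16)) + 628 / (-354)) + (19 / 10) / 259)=46763124388 / 1578145275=29.63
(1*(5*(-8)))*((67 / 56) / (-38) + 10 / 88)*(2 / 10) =-1923 / 2926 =-0.66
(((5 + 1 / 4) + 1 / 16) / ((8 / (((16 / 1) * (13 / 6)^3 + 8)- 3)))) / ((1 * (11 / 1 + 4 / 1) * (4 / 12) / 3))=76993 / 1152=66.83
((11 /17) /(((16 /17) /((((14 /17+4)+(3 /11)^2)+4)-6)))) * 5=29805 /2992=9.96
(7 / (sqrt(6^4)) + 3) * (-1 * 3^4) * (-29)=30015 / 4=7503.75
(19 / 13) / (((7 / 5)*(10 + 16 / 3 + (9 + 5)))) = 285 / 8008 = 0.04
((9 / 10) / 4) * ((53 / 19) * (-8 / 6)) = -159 / 190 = -0.84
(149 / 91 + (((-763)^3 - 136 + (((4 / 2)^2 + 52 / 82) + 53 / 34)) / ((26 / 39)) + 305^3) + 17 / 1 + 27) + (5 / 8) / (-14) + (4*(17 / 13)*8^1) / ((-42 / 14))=-1942144762176007 / 3044496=-637919958.57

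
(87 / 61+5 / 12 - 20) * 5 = -66455 / 732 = -90.79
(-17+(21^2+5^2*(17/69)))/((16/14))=207767/552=376.39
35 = 35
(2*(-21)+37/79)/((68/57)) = -11001/316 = -34.81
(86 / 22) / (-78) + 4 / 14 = 1415 / 6006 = 0.24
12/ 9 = 4/ 3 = 1.33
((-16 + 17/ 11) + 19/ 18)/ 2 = -2653/ 396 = -6.70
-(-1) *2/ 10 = 1/ 5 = 0.20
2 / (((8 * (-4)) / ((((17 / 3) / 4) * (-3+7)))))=-17 / 48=-0.35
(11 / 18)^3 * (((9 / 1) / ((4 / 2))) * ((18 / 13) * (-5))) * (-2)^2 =-6655 / 234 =-28.44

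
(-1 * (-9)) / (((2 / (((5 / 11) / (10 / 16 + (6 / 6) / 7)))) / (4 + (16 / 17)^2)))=13.02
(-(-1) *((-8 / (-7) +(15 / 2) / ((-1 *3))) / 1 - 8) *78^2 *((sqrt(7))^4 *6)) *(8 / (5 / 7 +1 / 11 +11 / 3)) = -30930131232 / 1033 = -29942043.79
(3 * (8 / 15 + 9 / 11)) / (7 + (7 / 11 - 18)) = -223 / 570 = -0.39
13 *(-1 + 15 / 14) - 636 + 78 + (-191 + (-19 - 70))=-11719 / 14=-837.07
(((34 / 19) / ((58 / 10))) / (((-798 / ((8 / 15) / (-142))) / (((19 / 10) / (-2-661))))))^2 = 4 / 230977787384205225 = 0.00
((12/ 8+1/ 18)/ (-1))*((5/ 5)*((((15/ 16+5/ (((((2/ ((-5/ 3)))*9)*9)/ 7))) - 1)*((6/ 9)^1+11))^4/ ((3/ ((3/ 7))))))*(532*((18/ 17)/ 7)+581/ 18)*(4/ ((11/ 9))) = -377271600327581612813125/ 7787788859761016832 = -48443.99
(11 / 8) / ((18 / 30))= 55 / 24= 2.29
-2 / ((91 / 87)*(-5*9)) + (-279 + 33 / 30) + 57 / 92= -34815541 / 125580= -277.24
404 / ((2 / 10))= 2020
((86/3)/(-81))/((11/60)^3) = -57.43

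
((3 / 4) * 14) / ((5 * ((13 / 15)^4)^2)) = 6.60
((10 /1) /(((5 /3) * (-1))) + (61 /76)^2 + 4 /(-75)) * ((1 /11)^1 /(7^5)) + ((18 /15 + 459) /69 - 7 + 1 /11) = -9005508443 /37592662800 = -0.24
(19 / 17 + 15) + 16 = 546 / 17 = 32.12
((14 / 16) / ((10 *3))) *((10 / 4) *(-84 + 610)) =1841 / 48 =38.35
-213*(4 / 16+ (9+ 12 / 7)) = -2335.39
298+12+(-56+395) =649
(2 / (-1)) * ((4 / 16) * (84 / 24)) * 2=-7 / 2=-3.50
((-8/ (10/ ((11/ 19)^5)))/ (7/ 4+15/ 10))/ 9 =-2576816/ 1448517915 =-0.00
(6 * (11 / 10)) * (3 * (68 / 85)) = 396 / 25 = 15.84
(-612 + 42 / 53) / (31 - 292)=2.34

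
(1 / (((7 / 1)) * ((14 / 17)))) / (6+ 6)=0.01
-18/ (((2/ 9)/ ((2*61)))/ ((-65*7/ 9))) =499590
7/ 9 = 0.78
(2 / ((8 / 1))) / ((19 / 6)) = 3 / 38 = 0.08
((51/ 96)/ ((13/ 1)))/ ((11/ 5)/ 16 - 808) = -0.00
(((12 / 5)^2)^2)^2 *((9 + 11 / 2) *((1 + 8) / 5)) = 56112611328 / 1953125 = 28729.66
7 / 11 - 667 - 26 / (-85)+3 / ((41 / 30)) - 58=-27672604 / 38335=-721.86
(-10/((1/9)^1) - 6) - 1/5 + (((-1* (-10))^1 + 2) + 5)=-396/5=-79.20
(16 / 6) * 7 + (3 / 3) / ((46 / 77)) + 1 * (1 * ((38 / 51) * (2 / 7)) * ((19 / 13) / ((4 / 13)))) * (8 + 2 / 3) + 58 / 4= 1074106 / 24633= 43.60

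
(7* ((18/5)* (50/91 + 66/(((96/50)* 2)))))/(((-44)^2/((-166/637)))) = -3858255/64128064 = -0.06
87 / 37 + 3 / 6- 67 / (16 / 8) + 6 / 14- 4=-8863 / 259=-34.22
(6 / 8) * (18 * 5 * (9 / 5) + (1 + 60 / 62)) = 15249 / 124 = 122.98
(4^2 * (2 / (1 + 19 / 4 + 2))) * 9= 1152 / 31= 37.16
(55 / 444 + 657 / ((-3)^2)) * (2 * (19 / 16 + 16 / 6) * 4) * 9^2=1461015 / 8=182626.88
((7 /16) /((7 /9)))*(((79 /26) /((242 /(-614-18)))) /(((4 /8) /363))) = -168507 /52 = -3240.52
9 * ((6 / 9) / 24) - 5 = -19 / 4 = -4.75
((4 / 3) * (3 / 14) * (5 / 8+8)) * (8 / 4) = 69 / 14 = 4.93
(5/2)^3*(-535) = -66875/8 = -8359.38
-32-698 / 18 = -637 / 9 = -70.78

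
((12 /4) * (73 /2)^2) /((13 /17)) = 271779 /52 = 5226.52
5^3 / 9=125 / 9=13.89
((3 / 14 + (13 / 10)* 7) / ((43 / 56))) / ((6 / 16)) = 20864 / 645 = 32.35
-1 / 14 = -0.07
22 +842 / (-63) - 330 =-20246 / 63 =-321.37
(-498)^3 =-123505992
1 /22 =0.05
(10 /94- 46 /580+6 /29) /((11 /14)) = 22323 /74965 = 0.30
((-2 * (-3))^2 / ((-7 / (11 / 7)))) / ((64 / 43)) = -4257 / 784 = -5.43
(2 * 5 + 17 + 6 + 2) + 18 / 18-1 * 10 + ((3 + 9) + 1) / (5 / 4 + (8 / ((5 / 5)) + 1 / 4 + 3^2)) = 988 / 37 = 26.70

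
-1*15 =-15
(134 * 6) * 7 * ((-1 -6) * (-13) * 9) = 4609332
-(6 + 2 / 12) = -6.17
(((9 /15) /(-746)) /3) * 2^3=-4 /1865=-0.00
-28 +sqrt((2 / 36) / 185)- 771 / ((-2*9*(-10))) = -1937 / 60 +sqrt(370) / 1110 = -32.27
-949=-949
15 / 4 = 3.75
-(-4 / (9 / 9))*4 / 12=4 / 3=1.33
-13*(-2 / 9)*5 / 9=130 / 81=1.60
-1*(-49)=49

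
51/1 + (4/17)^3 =51.01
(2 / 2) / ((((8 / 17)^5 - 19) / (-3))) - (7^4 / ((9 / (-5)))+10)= 11891934532 / 8981505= 1324.05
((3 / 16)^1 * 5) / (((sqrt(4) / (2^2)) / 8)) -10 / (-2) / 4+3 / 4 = 17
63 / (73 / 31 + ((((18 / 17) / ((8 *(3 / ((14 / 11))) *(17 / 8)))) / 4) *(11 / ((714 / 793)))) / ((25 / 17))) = 3135650 / 119937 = 26.14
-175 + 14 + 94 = -67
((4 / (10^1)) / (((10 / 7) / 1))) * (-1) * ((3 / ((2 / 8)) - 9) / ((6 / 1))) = -7 / 50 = -0.14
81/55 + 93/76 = 11271/4180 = 2.70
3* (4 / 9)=4 / 3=1.33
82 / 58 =41 / 29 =1.41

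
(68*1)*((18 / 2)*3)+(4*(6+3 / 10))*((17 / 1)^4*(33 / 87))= 116026326 / 145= 800181.56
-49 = -49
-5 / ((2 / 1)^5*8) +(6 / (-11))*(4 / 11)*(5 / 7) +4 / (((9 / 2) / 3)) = 1629791 / 650496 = 2.51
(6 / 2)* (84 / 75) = 84 / 25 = 3.36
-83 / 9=-9.22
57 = 57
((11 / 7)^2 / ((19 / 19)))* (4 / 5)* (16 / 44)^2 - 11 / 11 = -181 / 245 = -0.74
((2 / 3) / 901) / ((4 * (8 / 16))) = 1 / 2703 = 0.00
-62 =-62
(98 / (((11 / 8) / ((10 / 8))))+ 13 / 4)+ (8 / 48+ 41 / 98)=601045 / 6468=92.93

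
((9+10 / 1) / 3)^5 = 2476099 / 243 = 10189.71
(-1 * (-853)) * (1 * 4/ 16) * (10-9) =853/ 4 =213.25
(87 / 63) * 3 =29 / 7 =4.14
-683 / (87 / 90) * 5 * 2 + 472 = -191212 / 29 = -6593.52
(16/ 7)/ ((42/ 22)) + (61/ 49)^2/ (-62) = 523525/ 446586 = 1.17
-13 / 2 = -6.50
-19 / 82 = -0.23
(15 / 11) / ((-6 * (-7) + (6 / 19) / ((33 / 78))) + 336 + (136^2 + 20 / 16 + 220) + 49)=1140 / 16005217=0.00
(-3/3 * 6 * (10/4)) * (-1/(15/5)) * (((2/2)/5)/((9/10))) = 10/9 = 1.11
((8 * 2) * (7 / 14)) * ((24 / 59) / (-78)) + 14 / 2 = 5337 / 767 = 6.96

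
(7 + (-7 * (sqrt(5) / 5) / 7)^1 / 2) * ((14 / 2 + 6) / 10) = 91 / 10 - 13 * sqrt(5) / 100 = 8.81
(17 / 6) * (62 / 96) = 527 / 288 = 1.83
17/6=2.83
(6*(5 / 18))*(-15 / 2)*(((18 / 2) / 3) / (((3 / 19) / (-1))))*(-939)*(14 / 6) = -1040725 / 2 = -520362.50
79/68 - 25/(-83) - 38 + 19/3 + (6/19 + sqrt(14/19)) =-9615179/321708 + sqrt(266)/19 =-29.03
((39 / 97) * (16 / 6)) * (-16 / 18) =-832 / 873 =-0.95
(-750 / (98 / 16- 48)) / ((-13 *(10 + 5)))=-80 / 871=-0.09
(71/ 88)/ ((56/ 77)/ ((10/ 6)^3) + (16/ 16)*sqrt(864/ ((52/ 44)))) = -115375/ 665477536 + 12203125*sqrt(858)/ 11978595648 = 0.03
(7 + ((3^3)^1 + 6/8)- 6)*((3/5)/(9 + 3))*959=1378.56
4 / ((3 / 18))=24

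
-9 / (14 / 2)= -9 / 7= -1.29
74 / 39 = 1.90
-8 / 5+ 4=12 / 5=2.40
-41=-41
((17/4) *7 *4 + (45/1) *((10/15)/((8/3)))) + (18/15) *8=2797/20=139.85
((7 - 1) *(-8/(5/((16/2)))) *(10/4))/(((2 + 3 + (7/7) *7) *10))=-8/5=-1.60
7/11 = 0.64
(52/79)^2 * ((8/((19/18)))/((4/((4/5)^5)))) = 99680256/370559375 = 0.27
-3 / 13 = -0.23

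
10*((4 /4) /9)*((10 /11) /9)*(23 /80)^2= 0.01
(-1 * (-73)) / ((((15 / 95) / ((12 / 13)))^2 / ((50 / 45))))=4216480 / 1521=2772.18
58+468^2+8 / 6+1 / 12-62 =2628257 / 12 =219021.42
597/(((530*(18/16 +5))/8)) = 19104/12985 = 1.47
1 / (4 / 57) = 57 / 4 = 14.25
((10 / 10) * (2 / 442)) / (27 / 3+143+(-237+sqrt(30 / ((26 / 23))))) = -1 / 18716 -sqrt(4485) / 20681180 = -0.00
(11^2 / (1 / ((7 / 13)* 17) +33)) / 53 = 14399 / 208820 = 0.07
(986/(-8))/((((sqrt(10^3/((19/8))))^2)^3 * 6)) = -0.00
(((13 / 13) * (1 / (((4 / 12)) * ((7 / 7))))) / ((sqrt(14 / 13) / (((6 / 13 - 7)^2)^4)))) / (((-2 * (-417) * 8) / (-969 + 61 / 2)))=-5114647154983203125 * sqrt(182) / 50797183458112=-1358350.16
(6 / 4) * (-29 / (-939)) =0.05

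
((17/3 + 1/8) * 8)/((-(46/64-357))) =4448/34203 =0.13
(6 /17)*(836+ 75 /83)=416778 /1411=295.38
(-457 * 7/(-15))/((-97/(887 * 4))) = -11350052/1455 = -7800.72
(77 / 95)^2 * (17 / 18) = 100793 / 162450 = 0.62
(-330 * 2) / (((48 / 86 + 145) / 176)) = -454080 / 569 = -798.03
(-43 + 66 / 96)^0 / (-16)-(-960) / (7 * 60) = 249 / 112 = 2.22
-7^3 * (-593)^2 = -120615607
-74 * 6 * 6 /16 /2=-333 /4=-83.25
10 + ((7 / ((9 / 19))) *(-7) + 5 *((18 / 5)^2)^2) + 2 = 841909 / 1125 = 748.36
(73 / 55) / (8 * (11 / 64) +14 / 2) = 584 / 3685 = 0.16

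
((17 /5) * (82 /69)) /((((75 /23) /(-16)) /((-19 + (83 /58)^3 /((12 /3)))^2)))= -1133345462278085 /171309116448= -6615.79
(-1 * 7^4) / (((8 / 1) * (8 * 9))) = -2401 / 576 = -4.17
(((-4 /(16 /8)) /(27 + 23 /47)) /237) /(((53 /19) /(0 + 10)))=-235 /213537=-0.00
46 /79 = 0.58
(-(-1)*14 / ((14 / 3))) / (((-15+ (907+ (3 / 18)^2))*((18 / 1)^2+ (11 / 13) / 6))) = 8424 / 811912979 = 0.00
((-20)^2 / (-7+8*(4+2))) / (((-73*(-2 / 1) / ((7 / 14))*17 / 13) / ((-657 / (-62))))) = 5850 / 21607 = 0.27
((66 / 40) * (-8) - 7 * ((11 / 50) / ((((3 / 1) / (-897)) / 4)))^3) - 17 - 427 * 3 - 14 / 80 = 15939150381037 / 125000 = 127513203.05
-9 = -9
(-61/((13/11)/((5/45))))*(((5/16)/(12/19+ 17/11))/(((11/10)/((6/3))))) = -63745/42588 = -1.50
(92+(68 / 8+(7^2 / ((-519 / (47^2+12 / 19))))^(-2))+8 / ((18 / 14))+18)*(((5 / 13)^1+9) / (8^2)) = 579542591311943563 / 31688737261376832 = 18.29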